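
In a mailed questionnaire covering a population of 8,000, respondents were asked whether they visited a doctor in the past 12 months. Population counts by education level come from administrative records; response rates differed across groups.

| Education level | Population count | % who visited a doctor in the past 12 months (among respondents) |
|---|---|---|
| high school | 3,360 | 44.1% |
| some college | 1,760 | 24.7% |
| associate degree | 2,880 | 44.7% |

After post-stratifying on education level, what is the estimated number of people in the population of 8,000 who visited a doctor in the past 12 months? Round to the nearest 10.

Estimated count per cell = population count × respondent percentage:
  high school: 3,360 × 44.1% = 1481.76
  some college: 1,760 × 24.7% = 434.72
  associate degree: 2,880 × 44.7% = 1287.36
Estimated total = 3203.84 → 3,200.

3,200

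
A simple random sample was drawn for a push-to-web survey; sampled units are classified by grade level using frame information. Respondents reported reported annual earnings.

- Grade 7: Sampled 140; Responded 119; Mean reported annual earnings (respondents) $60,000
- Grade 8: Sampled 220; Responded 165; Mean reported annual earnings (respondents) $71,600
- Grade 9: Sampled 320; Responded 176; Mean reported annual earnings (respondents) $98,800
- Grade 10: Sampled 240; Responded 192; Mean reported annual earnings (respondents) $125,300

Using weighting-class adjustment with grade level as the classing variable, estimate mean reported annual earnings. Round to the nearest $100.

$93,300

Class response rates: Grade 7 119/140 = 85%, Grade 8 165/220 = 75%, Grade 9 176/320 = 55%, Grade 10 192/240 = 80%.
Weighting each respondent by the inverse class response rate inflates each class back to its sampled size, so the class weight is n_sampled:
  Grade 7: 140 × 60,000 = 8,400,000
  Grade 8: 220 × 71,600 = 15,752,000
  Grade 9: 320 × 98,800 = 31,616,000
  Grade 10: 240 × 125,300 = 30,072,000
Adjusted estimate = 85,840,000 / 920 = 93304.3 → $93,300.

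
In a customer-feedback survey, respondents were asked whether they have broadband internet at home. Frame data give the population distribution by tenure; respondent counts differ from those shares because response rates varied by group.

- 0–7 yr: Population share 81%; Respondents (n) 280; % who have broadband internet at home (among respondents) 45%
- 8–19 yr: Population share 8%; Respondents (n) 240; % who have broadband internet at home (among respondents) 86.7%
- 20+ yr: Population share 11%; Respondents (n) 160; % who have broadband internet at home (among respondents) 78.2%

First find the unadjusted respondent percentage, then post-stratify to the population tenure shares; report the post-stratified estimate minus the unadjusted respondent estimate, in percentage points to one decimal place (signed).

Unadjusted (pooled respondent) estimate weights by respondent counts:
  (280/680)×45 + (240/680)×86.7 + (160/680)×78.2 = 67.5294%
Post-stratifying to population shares instead:
  0.81×45 + 0.08×86.7 + 0.11×78.2 = 51.988%
Difference = 51.988 − 67.5294 = -15.5414 pp.

-15.5 percentage points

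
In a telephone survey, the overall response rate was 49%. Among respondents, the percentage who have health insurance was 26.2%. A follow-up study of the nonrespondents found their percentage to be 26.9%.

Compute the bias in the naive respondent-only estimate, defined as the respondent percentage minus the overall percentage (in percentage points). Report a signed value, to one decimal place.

Nonresponse fraction = 1 − 0.49 = 0.51.
Bias = (nonresponse fraction) × (respondent percentage − nonrespondent percentage)
     = 0.51 × (26.2 − 26.9) = 0.51 × -0.7 = -0.357.

-0.4 percentage points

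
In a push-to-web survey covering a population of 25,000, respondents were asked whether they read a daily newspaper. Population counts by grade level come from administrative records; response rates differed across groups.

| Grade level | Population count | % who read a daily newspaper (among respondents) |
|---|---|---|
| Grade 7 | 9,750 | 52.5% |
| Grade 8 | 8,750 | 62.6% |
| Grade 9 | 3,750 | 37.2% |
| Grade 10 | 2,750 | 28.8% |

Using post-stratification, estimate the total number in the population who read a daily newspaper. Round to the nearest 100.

Each cell contributes its population count × the respondent rate:
  Grade 7: 9,750 × 52.5% = 5118.75
  Grade 8: 8,750 × 62.6% = 5477.5
  Grade 9: 3,750 × 37.2% = 1395
  Grade 10: 2,750 × 28.8% = 792
Estimated total = 12783.2 → 12,800.

12,800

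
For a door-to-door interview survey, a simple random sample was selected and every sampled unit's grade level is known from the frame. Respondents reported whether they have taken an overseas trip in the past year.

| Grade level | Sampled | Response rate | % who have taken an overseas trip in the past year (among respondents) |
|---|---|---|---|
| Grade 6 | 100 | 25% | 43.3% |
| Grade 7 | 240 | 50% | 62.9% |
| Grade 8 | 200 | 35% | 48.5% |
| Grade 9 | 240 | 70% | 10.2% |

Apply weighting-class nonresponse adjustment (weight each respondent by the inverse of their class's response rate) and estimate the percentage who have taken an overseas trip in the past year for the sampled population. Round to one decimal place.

40.5%

With weight = n_sampled/n_responded per class, the weighted class total is n_sampled:
  Grade 6: 100 × 43.3 = 4330
  Grade 7: 240 × 62.9 = 15,096
  Grade 8: 200 × 48.5 = 9700
  Grade 9: 240 × 10.2 = 2448
Adjusted estimate = 31,574 / 780 = 40.4795 → 40.5%.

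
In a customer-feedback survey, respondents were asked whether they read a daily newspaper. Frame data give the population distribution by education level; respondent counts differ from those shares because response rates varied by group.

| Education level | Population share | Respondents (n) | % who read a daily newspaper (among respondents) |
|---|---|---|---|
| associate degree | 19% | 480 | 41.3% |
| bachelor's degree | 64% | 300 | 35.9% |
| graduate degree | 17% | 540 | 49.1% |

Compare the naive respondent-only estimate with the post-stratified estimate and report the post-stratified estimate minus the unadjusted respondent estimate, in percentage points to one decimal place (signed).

-4.1 percentage points

Naive respondent-only estimate (weights = respondent counts):
  (480/1320)×41.3 + (300/1320)×35.9 + (540/1320)×49.1 = 43.2636%
Post-stratifying to population shares instead:
  0.19×41.3 + 0.64×35.9 + 0.17×49.1 = 39.17%
Difference = 39.17 − 43.2636 = -4.0936 pp.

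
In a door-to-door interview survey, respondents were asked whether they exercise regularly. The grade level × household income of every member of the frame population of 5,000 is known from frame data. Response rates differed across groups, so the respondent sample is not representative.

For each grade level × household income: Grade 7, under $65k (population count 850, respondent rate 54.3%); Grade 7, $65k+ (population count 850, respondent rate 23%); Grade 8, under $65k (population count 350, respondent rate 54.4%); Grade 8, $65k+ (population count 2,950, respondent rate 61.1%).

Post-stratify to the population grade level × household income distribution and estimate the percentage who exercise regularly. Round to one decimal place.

53.0%

Each cell contributes population-share × respondent value:
  Grade 7, under $65k: (850/5,000) × 54.3 = 9.231
  Grade 7, $65k+: (850/5,000) × 23 = 3.91
  Grade 8, under $65k: (350/5,000) × 54.4 = 3.808
  Grade 8, $65k+: (2,950/5,000) × 61.1 = 36.049
Post-stratified estimate = 52.998 → 53.0%.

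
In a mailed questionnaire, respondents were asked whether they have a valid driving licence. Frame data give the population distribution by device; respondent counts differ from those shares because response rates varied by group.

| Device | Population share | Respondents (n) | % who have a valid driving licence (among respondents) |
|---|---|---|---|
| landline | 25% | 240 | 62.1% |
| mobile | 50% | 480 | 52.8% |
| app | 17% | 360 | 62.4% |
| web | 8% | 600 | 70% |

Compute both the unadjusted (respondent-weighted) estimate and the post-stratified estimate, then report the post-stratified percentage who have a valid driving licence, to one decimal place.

Naive respondent-only estimate (weights = respondent counts):
  (240/1680)×62.1 + (480/1680)×52.8 + (360/1680)×62.4 + (600/1680)×70 = 62.3286%
Post-stratifying to population shares instead:
  0.25×62.1 + 0.5×52.8 + 0.17×62.4 + 0.08×70 = 58.133%

58.1%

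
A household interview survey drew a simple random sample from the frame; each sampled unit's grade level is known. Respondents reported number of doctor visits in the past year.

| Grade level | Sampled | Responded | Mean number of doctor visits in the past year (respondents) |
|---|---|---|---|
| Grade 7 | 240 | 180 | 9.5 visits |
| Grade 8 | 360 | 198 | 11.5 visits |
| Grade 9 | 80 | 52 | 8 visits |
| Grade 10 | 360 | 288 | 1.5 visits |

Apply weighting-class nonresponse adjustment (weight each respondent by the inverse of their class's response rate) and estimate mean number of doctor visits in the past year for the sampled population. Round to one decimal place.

7.3

Response rates by class: Grade 7 180/240 = 75%, Grade 8 198/360 = 55%, Grade 9 52/80 = 65%, Grade 10 288/360 = 80%.
Inverse-response-rate weighting restores each class to its sampled count, so class totals weight by n_sampled:
  Grade 7: 240 × 9.5 = 2280
  Grade 8: 360 × 11.5 = 4140
  Grade 9: 80 × 8 = 640
  Grade 10: 360 × 1.5 = 540
Adjusted estimate = 7600 / 1,040 = 7.30769 → 7.3.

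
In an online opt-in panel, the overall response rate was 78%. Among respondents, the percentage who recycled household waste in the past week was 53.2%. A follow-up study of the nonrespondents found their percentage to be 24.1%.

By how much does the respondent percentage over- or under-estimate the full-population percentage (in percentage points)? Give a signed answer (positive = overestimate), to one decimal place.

+6.4 percentage points

Nonresponse fraction = 1 − 0.78 = 0.22.
Bias = (nonresponse fraction) × (respondent percentage − nonrespondent percentage)
     = 0.22 × (53.2 − 24.1) = 0.22 × 29.1 = 6.402.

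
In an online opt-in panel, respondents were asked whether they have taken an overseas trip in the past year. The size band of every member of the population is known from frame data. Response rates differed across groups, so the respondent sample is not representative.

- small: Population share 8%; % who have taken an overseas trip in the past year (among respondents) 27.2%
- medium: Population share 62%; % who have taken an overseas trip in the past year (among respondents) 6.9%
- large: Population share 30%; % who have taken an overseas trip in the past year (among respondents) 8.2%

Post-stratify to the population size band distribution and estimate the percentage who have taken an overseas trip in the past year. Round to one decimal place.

Post-stratification weights by population share, not respondent share:
  small: 0.08 × 27.2 = 2.176
  medium: 0.62 × 6.9 = 4.278
  large: 0.3 × 8.2 = 2.46
Post-stratified estimate = 8.914 → 8.9%.

8.9%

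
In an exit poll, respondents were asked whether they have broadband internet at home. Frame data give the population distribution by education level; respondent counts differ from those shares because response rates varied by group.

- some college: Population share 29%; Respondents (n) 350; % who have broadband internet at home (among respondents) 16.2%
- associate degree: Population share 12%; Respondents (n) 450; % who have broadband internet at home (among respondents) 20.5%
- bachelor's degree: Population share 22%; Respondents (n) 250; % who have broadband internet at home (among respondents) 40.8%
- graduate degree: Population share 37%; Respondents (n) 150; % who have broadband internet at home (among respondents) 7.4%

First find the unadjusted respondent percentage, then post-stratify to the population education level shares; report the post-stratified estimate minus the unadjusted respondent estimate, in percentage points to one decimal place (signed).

-3.0 percentage points

Without adjustment, the pooled respondent share is:
  (350/1200)×16.2 + (450/1200)×20.5 + (250/1200)×40.8 + (150/1200)×7.4 = 21.8375%
Post-stratifying to population shares instead:
  0.29×16.2 + 0.12×20.5 + 0.22×40.8 + 0.37×7.4 = 18.872%
Difference = 18.872 − 21.8375 = -2.9655 pp.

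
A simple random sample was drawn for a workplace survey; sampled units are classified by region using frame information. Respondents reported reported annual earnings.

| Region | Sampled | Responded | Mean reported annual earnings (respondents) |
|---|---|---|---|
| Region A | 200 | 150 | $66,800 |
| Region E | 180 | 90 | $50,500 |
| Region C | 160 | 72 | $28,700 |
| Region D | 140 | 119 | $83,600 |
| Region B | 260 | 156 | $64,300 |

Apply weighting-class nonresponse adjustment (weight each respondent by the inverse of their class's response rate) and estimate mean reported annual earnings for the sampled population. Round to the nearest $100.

Class response rates: Region A 150/200 = 75%, Region E 90/180 = 50%, Region C 72/160 = 45%, Region D 119/140 = 85%, Region B 156/260 = 60%.
With weight = n_sampled/n_responded per class, the weighted class total is n_sampled:
  Region A: 200 × 66,800 = 13,360,000
  Region E: 180 × 50,500 = 9,090,000
  Region C: 160 × 28,700 = 4,592,000
  Region D: 140 × 83,600 = 11,704,000
  Region B: 260 × 64,300 = 16,718,000
Adjusted estimate = 55,464,000 / 940 = 59004.3 → $59,000.

$59,000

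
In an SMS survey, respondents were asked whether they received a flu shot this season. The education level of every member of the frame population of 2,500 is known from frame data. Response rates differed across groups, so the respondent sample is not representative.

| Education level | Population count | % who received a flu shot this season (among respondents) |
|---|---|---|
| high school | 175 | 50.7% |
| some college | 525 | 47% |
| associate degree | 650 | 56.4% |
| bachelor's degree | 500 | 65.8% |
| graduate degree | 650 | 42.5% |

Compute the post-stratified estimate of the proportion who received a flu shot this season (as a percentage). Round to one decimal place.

52.3%

Each cell contributes population-share × respondent value:
  high school: (175/2,500) × 50.7 = 3.549
  some college: (525/2,500) × 47 = 9.87
  associate degree: (650/2,500) × 56.4 = 14.664
  bachelor's degree: (500/2,500) × 65.8 = 13.16
  graduate degree: (650/2,500) × 42.5 = 11.05
Post-stratified estimate = 52.293 → 52.3%.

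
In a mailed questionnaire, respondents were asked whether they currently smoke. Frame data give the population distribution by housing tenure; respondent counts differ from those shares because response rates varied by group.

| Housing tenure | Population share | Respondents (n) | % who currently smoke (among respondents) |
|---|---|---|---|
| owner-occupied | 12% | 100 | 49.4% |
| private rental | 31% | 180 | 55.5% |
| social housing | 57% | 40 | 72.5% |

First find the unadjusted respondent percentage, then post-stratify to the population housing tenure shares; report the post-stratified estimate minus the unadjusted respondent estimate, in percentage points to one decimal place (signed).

Unadjusted (pooled respondent) estimate weights by respondent counts:
  (100/320)×49.4 + (180/320)×55.5 + (40/320)×72.5 = 55.7188%
Reweighting by population housing tenure shares:
  0.12×49.4 + 0.31×55.5 + 0.57×72.5 = 64.458%
Difference = 64.458 − 55.7188 = 8.7392 pp.

+8.7 percentage points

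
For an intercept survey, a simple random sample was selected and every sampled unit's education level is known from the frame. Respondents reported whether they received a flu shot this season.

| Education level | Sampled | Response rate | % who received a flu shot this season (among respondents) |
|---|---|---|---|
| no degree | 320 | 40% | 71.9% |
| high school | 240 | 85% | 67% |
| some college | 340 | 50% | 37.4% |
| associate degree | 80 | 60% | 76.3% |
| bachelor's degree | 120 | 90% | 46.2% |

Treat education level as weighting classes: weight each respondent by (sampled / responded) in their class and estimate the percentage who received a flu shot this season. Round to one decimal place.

57.7%

Each respondent's weight = sampled/responded in their class; summing within a class gives n_sampled, so:
  no degree: 320 × 71.9 = 23,008
  high school: 240 × 67 = 16,080
  some college: 340 × 37.4 = 12,716
  associate degree: 80 × 76.3 = 6104
  bachelor's degree: 120 × 46.2 = 5544
Adjusted estimate = 63,452 / 1,100 = 57.6836 → 57.7%.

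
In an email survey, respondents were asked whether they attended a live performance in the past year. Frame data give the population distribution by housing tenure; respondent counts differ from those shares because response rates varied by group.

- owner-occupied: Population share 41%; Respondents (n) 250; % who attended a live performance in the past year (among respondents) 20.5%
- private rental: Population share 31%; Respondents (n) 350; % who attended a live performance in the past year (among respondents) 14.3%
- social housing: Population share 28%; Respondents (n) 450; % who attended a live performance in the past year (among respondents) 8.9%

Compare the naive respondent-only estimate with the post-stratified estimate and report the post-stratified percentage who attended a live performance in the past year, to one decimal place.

15.3%

Without adjustment, the pooled respondent share is:
  (250/1050)×20.5 + (350/1050)×14.3 + (450/1050)×8.9 = 13.4619%
Reweighting by population housing tenure shares:
  0.41×20.5 + 0.31×14.3 + 0.28×8.9 = 15.33%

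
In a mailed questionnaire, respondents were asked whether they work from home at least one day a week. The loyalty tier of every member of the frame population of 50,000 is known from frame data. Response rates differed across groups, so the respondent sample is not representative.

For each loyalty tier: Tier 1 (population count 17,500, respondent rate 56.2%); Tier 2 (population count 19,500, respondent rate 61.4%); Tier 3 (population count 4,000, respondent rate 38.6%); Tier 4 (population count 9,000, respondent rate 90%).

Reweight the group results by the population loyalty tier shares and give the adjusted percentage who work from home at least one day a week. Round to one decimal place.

Weight each group's respondent value by its population share:
  Tier 1: (17,500/50,000) × 56.2 = 19.67
  Tier 2: (19,500/50,000) × 61.4 = 23.946
  Tier 3: (4,000/50,000) × 38.6 = 3.088
  Tier 4: (9,000/50,000) × 90 = 16.2
Post-stratified estimate = 62.904 → 62.9%.

62.9%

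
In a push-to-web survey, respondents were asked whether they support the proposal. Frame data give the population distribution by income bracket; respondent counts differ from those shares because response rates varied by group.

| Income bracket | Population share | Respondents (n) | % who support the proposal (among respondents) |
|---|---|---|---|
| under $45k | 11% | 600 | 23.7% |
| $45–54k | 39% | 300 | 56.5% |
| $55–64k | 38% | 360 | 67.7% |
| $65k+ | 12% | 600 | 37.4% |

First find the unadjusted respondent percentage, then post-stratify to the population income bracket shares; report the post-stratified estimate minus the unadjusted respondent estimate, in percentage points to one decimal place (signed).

Unadjusted (pooled respondent) estimate weights by respondent counts:
  (600/1860)×23.7 + (300/1860)×56.5 + (360/1860)×67.7 + (600/1860)×37.4 = 41.9258%
Post-stratified estimate weights by population shares:
  0.11×23.7 + 0.39×56.5 + 0.38×67.7 + 0.12×37.4 = 54.856%
Difference = 54.856 − 41.9258 = 12.9302 pp.

+12.9 percentage points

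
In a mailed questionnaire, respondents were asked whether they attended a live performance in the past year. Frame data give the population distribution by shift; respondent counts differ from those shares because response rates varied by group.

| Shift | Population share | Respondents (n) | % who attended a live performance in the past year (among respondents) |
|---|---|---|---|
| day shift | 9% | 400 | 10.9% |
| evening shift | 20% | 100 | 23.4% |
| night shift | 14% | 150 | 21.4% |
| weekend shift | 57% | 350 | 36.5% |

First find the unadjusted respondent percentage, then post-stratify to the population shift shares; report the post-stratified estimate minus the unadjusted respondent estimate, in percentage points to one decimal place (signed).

+6.8 percentage points

Naive respondent-only estimate (weights = respondent counts):
  (400/1000)×10.9 + (100/1000)×23.4 + (150/1000)×21.4 + (350/1000)×36.5 = 22.685%
Post-stratified estimate weights by population shares:
  0.09×10.9 + 0.2×23.4 + 0.14×21.4 + 0.57×36.5 = 29.462%
Difference = 29.462 − 22.685 = 6.777 pp.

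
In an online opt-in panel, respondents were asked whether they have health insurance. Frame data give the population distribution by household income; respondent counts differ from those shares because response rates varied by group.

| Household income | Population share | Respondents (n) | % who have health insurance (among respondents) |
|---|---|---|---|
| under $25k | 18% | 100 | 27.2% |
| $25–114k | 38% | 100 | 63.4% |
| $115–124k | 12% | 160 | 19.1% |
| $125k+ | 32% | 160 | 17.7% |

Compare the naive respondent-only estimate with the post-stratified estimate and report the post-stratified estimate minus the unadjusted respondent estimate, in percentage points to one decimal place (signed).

+8.2 percentage points

Without adjustment, the pooled respondent share is:
  (100/520)×27.2 + (100/520)×63.4 + (160/520)×19.1 + (160/520)×17.7 = 28.7462%
Post-stratifying to population shares instead:
  0.18×27.2 + 0.38×63.4 + 0.12×19.1 + 0.32×17.7 = 36.944%
Difference = 36.944 − 28.7462 = 8.1978 pp.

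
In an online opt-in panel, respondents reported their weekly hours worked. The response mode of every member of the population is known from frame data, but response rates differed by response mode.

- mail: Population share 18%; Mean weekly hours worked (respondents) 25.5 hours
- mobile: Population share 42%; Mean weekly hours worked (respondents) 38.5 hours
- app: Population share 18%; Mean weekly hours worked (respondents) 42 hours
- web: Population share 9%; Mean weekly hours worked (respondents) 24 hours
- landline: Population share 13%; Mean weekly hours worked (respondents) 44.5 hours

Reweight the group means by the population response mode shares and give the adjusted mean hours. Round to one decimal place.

36.3

Reweight to the known response mode distribution:
  mail: 0.18 × 25.5 = 4.59
  mobile: 0.42 × 38.5 = 16.17
  app: 0.18 × 42 = 7.56
  web: 0.09 × 24 = 2.16
  landline: 0.13 × 44.5 = 5.785
Post-stratified estimate = 36.265 → 36.3.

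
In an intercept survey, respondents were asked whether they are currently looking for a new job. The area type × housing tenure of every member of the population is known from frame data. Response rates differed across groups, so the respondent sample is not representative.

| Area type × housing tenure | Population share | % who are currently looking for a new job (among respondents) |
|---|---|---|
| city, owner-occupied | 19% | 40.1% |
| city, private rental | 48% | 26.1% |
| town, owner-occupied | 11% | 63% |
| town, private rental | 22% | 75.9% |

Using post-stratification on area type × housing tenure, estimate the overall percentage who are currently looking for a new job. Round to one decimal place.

43.8%

Reweight to the known area type × housing tenure distribution:
  city, owner-occupied: 0.19 × 40.1 = 7.619
  city, private rental: 0.48 × 26.1 = 12.528
  town, owner-occupied: 0.11 × 63 = 6.93
  town, private rental: 0.22 × 75.9 = 16.698
Post-stratified estimate = 43.775 → 43.8%.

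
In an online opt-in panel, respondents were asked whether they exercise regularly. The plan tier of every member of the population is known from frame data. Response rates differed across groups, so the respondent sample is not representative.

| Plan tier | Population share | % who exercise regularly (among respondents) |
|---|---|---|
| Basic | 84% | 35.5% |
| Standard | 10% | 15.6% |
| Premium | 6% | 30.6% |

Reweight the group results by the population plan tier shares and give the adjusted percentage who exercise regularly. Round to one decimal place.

Each cell contributes population-share × respondent value:
  Basic: 0.84 × 35.5 = 29.82
  Standard: 0.1 × 15.6 = 1.56
  Premium: 0.06 × 30.6 = 1.836
Post-stratified estimate = 33.216 → 33.2%.

33.2%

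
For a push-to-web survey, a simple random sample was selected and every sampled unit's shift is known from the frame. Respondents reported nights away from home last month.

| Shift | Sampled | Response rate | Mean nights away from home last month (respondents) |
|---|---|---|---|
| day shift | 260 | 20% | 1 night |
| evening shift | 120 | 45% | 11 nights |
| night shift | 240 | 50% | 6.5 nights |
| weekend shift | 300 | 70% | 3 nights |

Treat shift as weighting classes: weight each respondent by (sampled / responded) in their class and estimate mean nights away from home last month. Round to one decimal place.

Each respondent's weight = sampled/responded in their class; summing within a class gives n_sampled, so:
  day shift: 260 × 1 = 260
  evening shift: 120 × 11 = 1320
  night shift: 240 × 6.5 = 1560
  weekend shift: 300 × 3 = 900
Adjusted estimate = 4040 / 920 = 4.3913 → 4.4.

4.4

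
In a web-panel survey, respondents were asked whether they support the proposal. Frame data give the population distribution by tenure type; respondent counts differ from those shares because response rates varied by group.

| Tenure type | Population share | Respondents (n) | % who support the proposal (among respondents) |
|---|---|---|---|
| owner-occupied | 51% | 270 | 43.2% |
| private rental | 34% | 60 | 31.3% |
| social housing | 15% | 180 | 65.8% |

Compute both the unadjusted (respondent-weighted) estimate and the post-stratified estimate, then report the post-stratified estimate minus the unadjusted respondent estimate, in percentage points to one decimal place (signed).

-7.2 percentage points

Without adjustment, the pooled respondent share is:
  (270/510)×43.2 + (60/510)×31.3 + (180/510)×65.8 = 49.7765%
Reweighting by population tenure type shares:
  0.51×43.2 + 0.34×31.3 + 0.15×65.8 = 42.544%
Difference = 42.544 − 49.7765 = -7.2325 pp.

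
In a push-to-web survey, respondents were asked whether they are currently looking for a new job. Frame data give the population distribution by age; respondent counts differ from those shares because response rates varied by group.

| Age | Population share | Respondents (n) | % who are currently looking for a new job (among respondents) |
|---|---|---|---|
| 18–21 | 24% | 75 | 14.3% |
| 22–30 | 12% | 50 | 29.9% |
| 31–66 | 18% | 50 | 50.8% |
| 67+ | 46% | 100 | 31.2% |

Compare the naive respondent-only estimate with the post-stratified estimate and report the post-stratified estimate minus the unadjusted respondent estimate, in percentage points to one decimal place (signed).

+0.6 percentage points

Without adjustment, the pooled respondent share is:
  (75/275)×14.3 + (50/275)×29.9 + (50/275)×50.8 + (100/275)×31.2 = 29.9182%
Reweighting by population age shares:
  0.24×14.3 + 0.12×29.9 + 0.18×50.8 + 0.46×31.2 = 30.516%
Difference = 30.516 − 29.9182 = 0.5978 pp.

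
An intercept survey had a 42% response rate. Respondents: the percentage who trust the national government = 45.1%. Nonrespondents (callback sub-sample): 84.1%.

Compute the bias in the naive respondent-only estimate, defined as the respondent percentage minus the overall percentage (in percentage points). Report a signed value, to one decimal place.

-22.6 percentage points

Nonresponse fraction = 1 − 0.42 = 0.58.
Bias = (nonresponse fraction) × (respondent percentage − nonrespondent percentage)
     = 0.58 × (45.1 − 84.1) = 0.58 × -39 = -22.62.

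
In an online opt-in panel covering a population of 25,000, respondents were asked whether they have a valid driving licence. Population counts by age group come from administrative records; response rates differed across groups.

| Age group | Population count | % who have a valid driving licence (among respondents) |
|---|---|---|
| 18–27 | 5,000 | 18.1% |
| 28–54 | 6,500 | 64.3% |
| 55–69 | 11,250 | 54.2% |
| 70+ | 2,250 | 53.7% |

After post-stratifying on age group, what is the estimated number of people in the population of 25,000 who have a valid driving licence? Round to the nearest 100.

Apply each group's respondent rate to its population count:
  18–27: 5,000 × 18.1% = 905
  28–54: 6,500 × 64.3% = 4179.5
  55–69: 11,250 × 54.2% = 6097.5
  70+: 2,250 × 53.7% = 1208.25
Estimated total = 12390.2 → 12,400.

12,400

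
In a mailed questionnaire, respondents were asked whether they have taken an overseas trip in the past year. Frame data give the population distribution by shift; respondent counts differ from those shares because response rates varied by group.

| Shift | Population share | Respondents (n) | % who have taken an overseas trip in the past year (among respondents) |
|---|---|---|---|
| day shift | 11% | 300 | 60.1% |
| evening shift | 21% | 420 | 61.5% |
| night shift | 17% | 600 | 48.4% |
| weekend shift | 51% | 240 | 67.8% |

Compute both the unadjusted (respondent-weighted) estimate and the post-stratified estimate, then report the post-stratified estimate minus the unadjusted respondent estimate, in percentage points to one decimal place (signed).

Naive respondent-only estimate (weights = respondent counts):
  (300/1560)×60.1 + (420/1560)×61.5 + (600/1560)×48.4 + (240/1560)×67.8 = 57.1615%
Post-stratified estimate weights by population shares:
  0.11×60.1 + 0.21×61.5 + 0.17×48.4 + 0.51×67.8 = 62.332%
Difference = 62.332 − 57.1615 = 5.1705 pp.

+5.2 percentage points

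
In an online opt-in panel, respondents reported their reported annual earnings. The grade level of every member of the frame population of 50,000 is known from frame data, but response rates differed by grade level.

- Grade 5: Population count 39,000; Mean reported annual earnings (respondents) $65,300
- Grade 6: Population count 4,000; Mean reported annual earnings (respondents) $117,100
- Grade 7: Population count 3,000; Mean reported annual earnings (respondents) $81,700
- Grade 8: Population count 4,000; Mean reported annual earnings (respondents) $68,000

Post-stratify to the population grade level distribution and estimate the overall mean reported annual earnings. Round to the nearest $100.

$70,600

Weight each group's respondent value by its population share:
  Grade 5: (39,000/50,000) × 65,300 = 50,934
  Grade 6: (4,000/50,000) × 117,100 = 9368
  Grade 7: (3,000/50,000) × 81,700 = 4902
  Grade 8: (4,000/50,000) × 68,000 = 5440
Post-stratified estimate = 70,644 → $70,600.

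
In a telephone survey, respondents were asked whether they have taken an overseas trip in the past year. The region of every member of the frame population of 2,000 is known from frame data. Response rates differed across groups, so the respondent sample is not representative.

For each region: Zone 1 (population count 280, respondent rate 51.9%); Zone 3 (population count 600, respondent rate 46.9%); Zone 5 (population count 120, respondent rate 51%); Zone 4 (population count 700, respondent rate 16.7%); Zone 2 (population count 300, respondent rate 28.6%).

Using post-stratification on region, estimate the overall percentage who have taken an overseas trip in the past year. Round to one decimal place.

Each cell contributes population-share × respondent value:
  Zone 1: (280/2,000) × 51.9 = 7.266
  Zone 3: (600/2,000) × 46.9 = 14.07
  Zone 5: (120/2,000) × 51 = 3.06
  Zone 4: (700/2,000) × 16.7 = 5.845
  Zone 2: (300/2,000) × 28.6 = 4.29
Post-stratified estimate = 34.531 → 34.5%.

34.5%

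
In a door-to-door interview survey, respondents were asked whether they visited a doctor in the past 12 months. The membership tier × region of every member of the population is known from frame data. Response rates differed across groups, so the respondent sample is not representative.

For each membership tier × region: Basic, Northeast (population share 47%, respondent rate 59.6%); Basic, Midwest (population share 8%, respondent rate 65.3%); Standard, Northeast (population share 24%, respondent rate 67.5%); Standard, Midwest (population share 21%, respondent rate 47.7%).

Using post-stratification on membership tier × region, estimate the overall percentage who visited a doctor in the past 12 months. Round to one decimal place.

59.5%

Post-stratification weights by population share, not respondent share:
  Basic, Northeast: 0.47 × 59.6 = 28.012
  Basic, Midwest: 0.08 × 65.3 = 5.224
  Standard, Northeast: 0.24 × 67.5 = 16.2
  Standard, Midwest: 0.21 × 47.7 = 10.017
Post-stratified estimate = 59.453 → 59.5%.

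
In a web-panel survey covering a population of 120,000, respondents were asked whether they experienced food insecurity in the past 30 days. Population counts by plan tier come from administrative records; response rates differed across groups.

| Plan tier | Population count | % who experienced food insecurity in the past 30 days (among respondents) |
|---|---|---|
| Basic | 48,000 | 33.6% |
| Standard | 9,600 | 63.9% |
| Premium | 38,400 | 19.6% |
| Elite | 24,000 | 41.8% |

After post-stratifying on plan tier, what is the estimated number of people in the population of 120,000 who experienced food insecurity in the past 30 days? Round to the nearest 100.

Apply each group's respondent rate to its population count:
  Basic: 48,000 × 33.6% = 16,128
  Standard: 9,600 × 63.9% = 6134.4
  Premium: 38,400 × 19.6% = 7526.4
  Elite: 24,000 × 41.8% = 10,032
Estimated total = 39820.8 → 39,800.

39,800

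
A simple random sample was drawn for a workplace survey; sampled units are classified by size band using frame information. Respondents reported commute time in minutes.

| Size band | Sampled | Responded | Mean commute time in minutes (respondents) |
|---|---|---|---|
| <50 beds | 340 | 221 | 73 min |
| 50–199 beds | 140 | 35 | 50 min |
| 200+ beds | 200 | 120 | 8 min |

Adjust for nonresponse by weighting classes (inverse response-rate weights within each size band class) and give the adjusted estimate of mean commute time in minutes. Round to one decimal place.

Response rates by class: <50 beds 221/340 = 65%, 50–199 beds 35/140 = 25%, 200+ beds 120/200 = 60%.
Inverse-response-rate weighting restores each class to its sampled count, so class totals weight by n_sampled:
  <50 beds: 340 × 73 = 24,820
  50–199 beds: 140 × 50 = 7000
  200+ beds: 200 × 8 = 1600
Adjusted estimate = 33,420 / 680 = 49.1471 → 49.1.

49.1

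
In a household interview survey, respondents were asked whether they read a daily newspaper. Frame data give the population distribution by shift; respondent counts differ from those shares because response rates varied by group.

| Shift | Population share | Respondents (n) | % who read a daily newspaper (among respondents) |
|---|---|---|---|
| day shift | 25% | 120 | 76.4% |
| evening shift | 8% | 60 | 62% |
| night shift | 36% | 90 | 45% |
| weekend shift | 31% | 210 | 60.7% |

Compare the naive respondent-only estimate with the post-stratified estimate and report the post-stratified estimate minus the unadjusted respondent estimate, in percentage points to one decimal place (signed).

-2.8 percentage points

Naive respondent-only estimate (weights = respondent counts):
  (120/480)×76.4 + (60/480)×62 + (90/480)×45 + (210/480)×60.7 = 61.8438%
Post-stratifying to population shares instead:
  0.25×76.4 + 0.08×62 + 0.36×45 + 0.31×60.7 = 59.077%
Difference = 59.077 − 61.8438 = -2.7668 pp.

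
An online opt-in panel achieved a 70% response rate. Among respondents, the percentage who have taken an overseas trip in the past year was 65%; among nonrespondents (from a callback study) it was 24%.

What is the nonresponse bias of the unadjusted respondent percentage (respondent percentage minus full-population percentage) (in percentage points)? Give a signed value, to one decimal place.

Nonresponse fraction = 1 − 0.7 = 0.3.
Bias = (nonresponse fraction) × (respondent percentage − nonrespondent percentage)
     = 0.3 × (65 − 24) = 0.3 × 41 = 12.3.

+12.3 percentage points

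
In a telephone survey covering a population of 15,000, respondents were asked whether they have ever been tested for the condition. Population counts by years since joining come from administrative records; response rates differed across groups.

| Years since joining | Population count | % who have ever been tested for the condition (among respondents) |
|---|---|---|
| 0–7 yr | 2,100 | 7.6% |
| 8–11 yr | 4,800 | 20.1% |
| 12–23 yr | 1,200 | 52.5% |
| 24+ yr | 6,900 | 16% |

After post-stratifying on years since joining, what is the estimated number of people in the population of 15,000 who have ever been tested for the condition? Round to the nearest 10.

2,860

Apply each group's respondent rate to its population count:
  0–7 yr: 2,100 × 7.6% = 159.6
  8–11 yr: 4,800 × 20.1% = 964.8
  12–23 yr: 1,200 × 52.5% = 630
  24+ yr: 6,900 × 16% = 1104
Estimated total = 2858.4 → 2,860.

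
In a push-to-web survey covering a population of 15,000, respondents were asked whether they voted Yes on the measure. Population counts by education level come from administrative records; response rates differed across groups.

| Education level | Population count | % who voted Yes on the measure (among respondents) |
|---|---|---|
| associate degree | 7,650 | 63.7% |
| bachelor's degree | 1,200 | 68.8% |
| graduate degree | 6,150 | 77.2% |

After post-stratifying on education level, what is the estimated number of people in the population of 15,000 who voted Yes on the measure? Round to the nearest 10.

Apply each group's respondent rate to its population count:
  associate degree: 7,650 × 63.7% = 4873.05
  bachelor's degree: 1,200 × 68.8% = 825.6
  graduate degree: 6,150 × 77.2% = 4747.8
Estimated total = 10446.5 → 10,450.

10,450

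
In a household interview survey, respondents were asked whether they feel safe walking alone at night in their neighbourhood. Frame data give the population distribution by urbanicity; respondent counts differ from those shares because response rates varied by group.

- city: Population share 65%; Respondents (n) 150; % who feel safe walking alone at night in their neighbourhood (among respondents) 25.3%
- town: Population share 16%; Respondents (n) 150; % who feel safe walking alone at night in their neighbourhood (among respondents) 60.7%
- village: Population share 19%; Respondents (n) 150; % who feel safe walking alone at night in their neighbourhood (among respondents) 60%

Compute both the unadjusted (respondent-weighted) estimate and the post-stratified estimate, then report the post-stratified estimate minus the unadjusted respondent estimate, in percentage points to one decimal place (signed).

-11.1 percentage points

Naive respondent-only estimate (weights = respondent counts):
  (150/450)×25.3 + (150/450)×60.7 + (150/450)×60 = 48.6667%
Post-stratifying to population shares instead:
  0.65×25.3 + 0.16×60.7 + 0.19×60 = 37.557%
Difference = 37.557 − 48.6667 = -11.1097 pp.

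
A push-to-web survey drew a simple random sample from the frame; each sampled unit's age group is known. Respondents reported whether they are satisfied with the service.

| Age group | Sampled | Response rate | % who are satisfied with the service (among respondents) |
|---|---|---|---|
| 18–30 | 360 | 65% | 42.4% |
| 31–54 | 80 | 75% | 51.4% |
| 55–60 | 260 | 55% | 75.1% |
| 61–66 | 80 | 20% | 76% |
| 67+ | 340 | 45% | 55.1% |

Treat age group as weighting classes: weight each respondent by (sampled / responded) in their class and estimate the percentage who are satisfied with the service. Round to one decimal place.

Weighting each respondent by the inverse class response rate inflates each class back to its sampled size, so the class weight is n_sampled:
  18–30: 360 × 42.4 = 15,264
  31–54: 80 × 51.4 = 4112
  55–60: 260 × 75.1 = 19,526
  61–66: 80 × 76 = 6080
  67+: 340 × 55.1 = 18,734
Adjusted estimate = 63,716 / 1,120 = 56.8893 → 56.9%.

56.9%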